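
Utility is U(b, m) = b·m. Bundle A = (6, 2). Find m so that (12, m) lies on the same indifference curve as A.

m = 1

U(6, 2) = 12.
Set U(12, m) = 12 and solve.
With b = 12: m = 12/12 = 1.
Check: U(12, 1) = 12.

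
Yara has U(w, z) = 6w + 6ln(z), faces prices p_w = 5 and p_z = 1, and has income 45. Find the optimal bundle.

MU_w = 6, MU_z = 6/z.
MRS = 6 ÷ (6/z).
Tangency: set MRS = p_w/p_z = 5/1 = 5.
MRS depends only on z: z = 5 ⇒ z* = 5.
From the budget, 5·w = 45 − 1·5 = 40, so w* = 8.

w* = 8, z* = 5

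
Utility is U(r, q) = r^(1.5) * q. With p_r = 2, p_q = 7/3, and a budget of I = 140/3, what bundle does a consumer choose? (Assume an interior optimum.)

r* = 14, q* = 8

MU_r = 1.5·√r·q and MU_q = r^(1.5).
MRS = MU_r/MU_q = (1.5)·q/r.
Tangency: set MRS = p_r/p_q = 2/(7/3) = 6/7.
So (1.5)·q/r = 6/7, i.e. q = (4/7)·r.
Substitute into the budget 2·r + (7/3)·q = 140/3: (10/3)·r = 140/3, so r* = 14.
Then q* = (4/7)·14 = 8.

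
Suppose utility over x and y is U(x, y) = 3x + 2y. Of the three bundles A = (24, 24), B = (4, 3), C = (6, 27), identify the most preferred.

Evaluate utility at each bundle:
U(A) = 120.
U(B) = 18.
U(C) = 72.
Highest utility is A, so A ≻ C ≻ B.

Bundle A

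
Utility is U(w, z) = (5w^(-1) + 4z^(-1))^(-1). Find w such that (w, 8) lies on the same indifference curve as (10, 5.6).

U depends on (w, z) only through S = 5w^(-1) + 4z^(-1), so equal utility means equal S. At (10, 5.6): S = 17/14.
With z = 8: 4·8^(-1) = 0.5, so 5w^(-1) = 17/14 − 0.5 = 5/7, i.e. w^(-1) = 1/7.
Hence w = 1/(1/7) = 7.
Check: U(7, 8) = 0.8235.

w = 7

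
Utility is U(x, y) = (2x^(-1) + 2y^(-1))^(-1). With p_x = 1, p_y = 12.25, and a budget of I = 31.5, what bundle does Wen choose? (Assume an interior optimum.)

x* = 7, y* = 2

For CES with ρ = -1, MRS = (y/x)^2.
Tangency: set MRS = p_x/p_y = 1/12.25 = 4/49.
So (y/x)^2 = 4/49; taking the square root, y/x = 2/7, i.e. y = (2/7)·x.
Substitute into the budget 1·x + 12.25·y = 31.5: 4.5·x = 31.5, so x* = 7 and y* = (2/7)·7 = 2.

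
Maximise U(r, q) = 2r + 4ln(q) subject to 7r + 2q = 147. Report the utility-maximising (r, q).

r* = 19, q* = 7

MU_r = 2, MU_q = 4/q.
MRS = 2 ÷ (4/q).
Tangency: set MRS = p_r/p_q = 7/2 = 3.5.
MRS depends only on q: 0.5·q = 3.5 ⇒ q* = 3.5/0.5 = 7.
From the budget, 7·r = 147 − 2·7 = 133, so r* = 19.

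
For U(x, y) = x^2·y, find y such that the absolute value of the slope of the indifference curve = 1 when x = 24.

y = 12

MU_x = 2·x·y and MU_y = x^2.
MRS = MU_x/MU_y = (2/1)·y/x.
Substitute x = 24: MRS = y/12. Setting y/12 = 1 gives y = 1·12 = 12.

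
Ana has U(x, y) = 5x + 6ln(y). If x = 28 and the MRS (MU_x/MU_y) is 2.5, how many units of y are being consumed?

y = 3

MU_x = 5, MU_y = 6/y.
MRS = 5 ÷ (6/y).
MRS depends only on y: (5/6)·y = 2.5 ⇒ y = 2.5/(5/6) = 3.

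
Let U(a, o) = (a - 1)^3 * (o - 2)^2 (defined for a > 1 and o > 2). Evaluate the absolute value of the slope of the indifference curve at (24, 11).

MU_a = 3·(a−1)^2·(o−2)^2, MU_o = 2·(a−1)^3·(o−2).
MRS = (3/2)·(o−2)/(a−1).
At (24, 11): MRS = 27/46.
That is, one extra unit of a is worth 27/46 units of o at the margin.

MRS = 27/46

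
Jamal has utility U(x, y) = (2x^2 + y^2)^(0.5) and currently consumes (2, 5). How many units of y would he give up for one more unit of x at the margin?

MRS = 0.8

For CES with ρ = 2, MRS = (2/1)·(y/x)^(-1).
At (2, 5): MRS = 0.8.
That is, one extra unit of x is worth 0.8 units of y at the margin.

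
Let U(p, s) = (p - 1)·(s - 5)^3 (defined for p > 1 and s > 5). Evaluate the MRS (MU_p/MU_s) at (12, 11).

MU_p = (s−5)^3, MU_s = 3·(p−1)·(s−5)^2.
MRS = (1/3)·(s−5)/(p−1).
At (12, 11): MRS = 2/11.
So at (12, 11) the consumer would give up 2/11 units of s for one more unit of p.

MRS = 2/11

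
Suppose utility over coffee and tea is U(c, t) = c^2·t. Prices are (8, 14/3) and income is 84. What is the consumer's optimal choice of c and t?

c* = 7, t* = 6

MU_c = 2·c·t and MU_t = c^2.
MRS = MU_c/MU_t = (2/1)·t/c.
Tangency: set MRS = p_c/p_t = 8/(14/3) = 12/7.
So (2/1)·t/c = 12/7, i.e. t = (6/7)·c.
Substitute into the budget 8·c + (14/3)·t = 84: 12·c = 84, so c* = 7.
Then t* = (6/7)·7 = 6.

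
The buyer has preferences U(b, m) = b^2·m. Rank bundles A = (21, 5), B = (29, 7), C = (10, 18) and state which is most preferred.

Bundle B

Evaluate utility at each bundle:
U(A) = 2205.
U(B) = 5887.
U(C) = 1800.
Highest utility is B, so B ≻ A ≻ C.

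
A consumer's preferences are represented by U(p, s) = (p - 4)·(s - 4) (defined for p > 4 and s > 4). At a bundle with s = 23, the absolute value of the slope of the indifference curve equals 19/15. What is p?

MU_p = (s−4), MU_s = (p−4).
MRS = (s−4)/(p−4).
Substitute s = 23: MRS = 19/(p − 4). Setting this equal to 19/15 gives p − 4 = 19/(19/15) = 15, so p = 19.

p = 19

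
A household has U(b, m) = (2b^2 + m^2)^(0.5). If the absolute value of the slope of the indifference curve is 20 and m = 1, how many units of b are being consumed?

b = 10

For CES with ρ = 2, MRS = (2/1)·(m/b)^(-1).
Setting (2/1)·(1/b)^(-1) = 20 gives (1/b)^(-1) = 10, so 1/b = 0.1 and b = 10.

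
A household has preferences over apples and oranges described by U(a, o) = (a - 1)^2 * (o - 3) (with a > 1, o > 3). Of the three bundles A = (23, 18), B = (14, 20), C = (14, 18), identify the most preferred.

Evaluate utility at each bundle:
U(A) = 7260.
U(B) = 2873.
U(C) = 2535.
Highest utility is A, so A ≻ B ≻ C.

Bundle A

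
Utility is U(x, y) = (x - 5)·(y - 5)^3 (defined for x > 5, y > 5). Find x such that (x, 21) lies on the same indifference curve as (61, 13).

x = 12

U(61, 13) = 28672.
Set U(x, 21) = 28672 and solve.
With y = 21: (21 − 5)^3 = 4096, so (x − 5) = 28672/4096 = 7.
So x = 5 + 7 = 12.
Check: U(12, 21) = 28672.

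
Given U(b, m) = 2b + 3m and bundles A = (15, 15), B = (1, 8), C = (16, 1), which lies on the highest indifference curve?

Bundle A

Evaluate utility at each bundle:
U(A) = 75.
U(B) = 26.
U(C) = 35.
Highest utility is A, so A ≻ C ≻ B.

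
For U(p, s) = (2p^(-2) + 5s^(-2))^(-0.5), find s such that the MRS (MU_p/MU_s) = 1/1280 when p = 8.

For CES with ρ = -2, MRS = (2/5)·(s/p)^3.
Setting (2/5)·(s/8)^3 = 1/1280 gives (s/8)^3 = 1/512, so s/8 = 0.125 and s = 1.

s = 1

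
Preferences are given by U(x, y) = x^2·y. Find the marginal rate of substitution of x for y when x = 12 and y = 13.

MU_x = 2·x·y and MU_y = x^2.
MRS = MU_x/MU_y = (2/1)·y/x.
At (12, 13): MRS = 13/6.
The indifference curve has slope −13/6 at this bundle.

MRS = 13/6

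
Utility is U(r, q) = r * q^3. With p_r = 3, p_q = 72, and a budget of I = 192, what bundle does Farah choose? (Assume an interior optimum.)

r* = 16, q* = 2

MU_r = q^3 and MU_q = 3·r·q^2.
MRS = MU_r/MU_q = (1/3)·q/r.
Tangency: set MRS = p_r/p_q = 3/72 = 1/24.
So (1/3)·q/r = 1/24, i.e. q = 0.125·r.
Substitute into the budget 3·r + 72·q = 192: 12·r = 192, so r* = 16.
Then q* = 0.125·16 = 2.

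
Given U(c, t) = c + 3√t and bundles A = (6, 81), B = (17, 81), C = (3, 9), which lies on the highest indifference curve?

Evaluate utility at each bundle:
U(A) = 33.000.
U(B) = 44.000.
U(C) = 12.000.
Highest utility is B, so B ≻ A ≻ C.

Bundle B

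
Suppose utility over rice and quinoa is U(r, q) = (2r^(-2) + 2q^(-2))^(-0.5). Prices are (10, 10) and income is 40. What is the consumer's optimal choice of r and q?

r* = 2, q* = 2

For CES with ρ = -2, MRS = (q/r)^3.
Tangency: set MRS = p_r/p_q = 10/10 = 1.
So (q/r)^3 = 1; taking the cube root, q/r = 1, i.e. q = r.
Substitute into the budget 10·r + 10·q = 40: 20·r = 40, so r* = 2 and q* = 2.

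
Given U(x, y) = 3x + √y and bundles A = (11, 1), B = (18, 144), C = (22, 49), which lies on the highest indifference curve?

Bundle C

Evaluate utility at each bundle:
U(A) = 34.000.
U(B) = 66.000.
U(C) = 73.000.
Highest utility is C, so C ≻ B ≻ A.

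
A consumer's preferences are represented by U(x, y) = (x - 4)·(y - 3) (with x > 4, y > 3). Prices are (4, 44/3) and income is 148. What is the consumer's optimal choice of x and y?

x* = 15, y* = 6

MU_x = (y−3), MU_y = (x−4).
MRS = (y−3)/(x−4).
Tangency: set MRS = p_x/p_y = 4/(44/3) = 3/11.
So (y − 3)/(x − 4) = 3/11, i.e. (y − 3) = (3/11)·(x − 4).
Rewrite the budget in excess-of-subsistence terms: 4·(x − 4) + (44/3)·(y − 3) = 148 − 4·4 − (44/3)·3 = 88.
Substituting, 8·(x − 4) = 88, so x − 4 = 11 and x* = 15.
Then y − 3 = (3/11)·11 = 3, so y* = 6.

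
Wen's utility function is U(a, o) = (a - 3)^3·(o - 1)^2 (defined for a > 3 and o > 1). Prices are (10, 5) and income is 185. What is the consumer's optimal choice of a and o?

MU_a = 3·(a−3)^2·(o−1)^2, MU_o = 2·(a−3)^3·(o−1).
MRS = (3/2)·(o−1)/(a−3).
Tangency: set MRS = p_a/p_o = 10/5 = 2.
So (3/2)·(o − 1)/(a − 3) = 2, i.e. (o − 1) = (4/3)·(a − 3).
Rewrite the budget in excess-of-subsistence terms: 10·(a − 3) + 5·(o − 1) = 185 − 10·3 − 5·1 = 150.
Substituting, (50/3)·(a − 3) = 150, so a − 3 = 9 and a* = 12.
Then o − 1 = (4/3)·9 = 12, so o* = 13.

a* = 12, o* = 13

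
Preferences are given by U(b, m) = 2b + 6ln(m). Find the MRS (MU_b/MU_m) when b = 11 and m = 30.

MRS = 10

MU_b = 2, MU_m = 6/m.
MRS = 2 ÷ (6/m).
At (11, 30): MRS = 10.
That is, one extra unit of b is worth 10 units of m at the margin.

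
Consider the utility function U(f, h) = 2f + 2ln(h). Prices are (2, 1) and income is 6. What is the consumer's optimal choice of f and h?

MU_f = 2, MU_h = 2/h.
MRS = 2 ÷ (2/h).
Tangency: set MRS = p_f/p_h = 2/1 = 2.
MRS depends only on h: h = 2 ⇒ h* = 2.
From the budget, 2·f = 6 − 1·2 = 4, so f* = 2.

f* = 2, h* = 2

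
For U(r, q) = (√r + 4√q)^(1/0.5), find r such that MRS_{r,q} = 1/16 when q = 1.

r = 16

For CES with ρ = 0.5, MRS = (1/4)·√(q/r).
Setting (1/4)·√(1/r) = 1/16 gives √(1/r) = 0.25, so 1/r = 1/16 and r = 16.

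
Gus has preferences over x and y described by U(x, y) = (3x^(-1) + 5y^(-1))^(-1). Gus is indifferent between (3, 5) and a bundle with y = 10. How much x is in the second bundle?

U depends on (x, y) only through S = 3x^(-1) + 5y^(-1), so equal utility means equal S. At (3, 5): S = 2.
With y = 10: 5·10^(-1) = 0.5, so 3x^(-1) = 2 − 0.5 = 1.5, i.e. x^(-1) = 0.5.
Hence x = 1/0.5 = 2.
Check: U(2, 10) = 0.5.

x = 2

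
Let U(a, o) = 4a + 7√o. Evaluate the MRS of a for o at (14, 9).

MRS = 24/7

MU_a = 4, MU_o = 7/(2√o).
MRS = 4 ÷ (7/(2√o)).
At (14, 9): MRS = 24/7.
The indifference curve has slope −24/7 at this bundle.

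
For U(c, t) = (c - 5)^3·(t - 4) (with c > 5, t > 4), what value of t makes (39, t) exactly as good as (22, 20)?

U(22, 20) = 78608.
Set U(39, t) = 78608 and solve.
With c = 39: (39 − 5)^3 = 39304, so (t − 4) = 78608/39304 = 2.
So t = 4 + 2 = 6.
Check: U(39, 6) = 78608.

t = 6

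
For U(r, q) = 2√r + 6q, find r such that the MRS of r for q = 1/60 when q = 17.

r = 100

MU_r = 2/(2√r), MU_q = 6.
MRS = 2/(2√r) ÷ 6.
MRS depends only on r: (1/6)/√r = 1/60 ⇒ √r = (1/6)/(1/60) = 10 ⇒ r = 100.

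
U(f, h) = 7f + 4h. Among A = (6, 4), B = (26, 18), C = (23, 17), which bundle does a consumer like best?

Evaluate utility at each bundle:
U(A) = 58.
U(B) = 254.
U(C) = 229.
Highest utility is B, so B ≻ C ≻ A.

Bundle B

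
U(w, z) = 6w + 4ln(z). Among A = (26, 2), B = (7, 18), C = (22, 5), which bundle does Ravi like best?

Evaluate utility at each bundle:
U(A) = 158.773.
U(B) = 53.561.
U(C) = 138.438.
Highest utility is A, so A ≻ C ≻ B.

Bundle A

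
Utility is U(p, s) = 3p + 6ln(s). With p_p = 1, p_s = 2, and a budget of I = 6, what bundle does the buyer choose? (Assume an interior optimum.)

MU_p = 3, MU_s = 6/s.
MRS = 3 ÷ (6/s).
Tangency: set MRS = p_p/p_s = 1/2 = 0.5.
MRS depends only on s: 0.5·s = 0.5 ⇒ s* = 0.5/0.5 = 1.
From the budget, 1·p = 6 − 2·1 = 4, so p* = 4.

p* = 4, s* = 1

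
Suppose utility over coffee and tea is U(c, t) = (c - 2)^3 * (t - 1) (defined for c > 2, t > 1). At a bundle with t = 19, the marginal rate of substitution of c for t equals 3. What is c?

MU_c = 3·(c−2)^2·(t−1), MU_t = (c−2)^3.
MRS = (3/1)·(t−1)/(c−2).
Substitute t = 19: MRS = 54/(c − 2). Setting this equal to 3 gives c − 2 = 54/3 = 18, so c = 20.

c = 20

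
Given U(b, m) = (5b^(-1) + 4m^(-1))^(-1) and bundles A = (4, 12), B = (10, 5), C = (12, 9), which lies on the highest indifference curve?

Evaluate utility at each bundle:
U(A) = 0.632.
U(B) = 0.769.
U(C) = 1.161.
Highest utility is C, so C ≻ B ≻ A.

Bundle C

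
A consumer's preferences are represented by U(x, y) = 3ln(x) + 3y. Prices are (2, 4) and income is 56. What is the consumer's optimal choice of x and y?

MU_x = 3/x, MU_y = 3.
MRS = 3/x ÷ 3.
Tangency: set MRS = p_x/p_y = 2/4 = 0.5.
MRS depends only on x: 1/x = 0.5 ⇒ x* = 1/0.5 = 2.
From the budget, 4·y = 56 − 2·2 = 52, so y* = 13.

x* = 2, y* = 13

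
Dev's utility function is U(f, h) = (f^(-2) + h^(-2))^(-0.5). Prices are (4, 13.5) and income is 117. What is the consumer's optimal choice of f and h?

For CES with ρ = -2, MRS = (h/f)^3.
Tangency: set MRS = p_f/p_h = 4/13.5 = 8/27.
So (h/f)^3 = 8/27; taking the cube root, h/f = 2/3, i.e. h = (2/3)·f.
Substitute into the budget 4·f + 13.5·h = 117: 13·f = 117, so f* = 9 and h* = (2/3)·9 = 6.

f* = 9, h* = 6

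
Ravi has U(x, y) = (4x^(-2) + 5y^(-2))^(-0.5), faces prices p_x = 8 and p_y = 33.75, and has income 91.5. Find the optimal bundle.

For CES with ρ = -2, MRS = (4/5)·(y/x)^3.
Tangency: set MRS = p_x/p_y = 8/33.75 = 32/135.
So (y/x)^3 = 8/27; taking the cube root, y/x = 2/3, i.e. y = (2/3)·x.
Substitute into the budget 8·x + 33.75·y = 91.5: 30.5·x = 91.5, so x* = 3 and y* = (2/3)·3 = 2.

x* = 3, y* = 2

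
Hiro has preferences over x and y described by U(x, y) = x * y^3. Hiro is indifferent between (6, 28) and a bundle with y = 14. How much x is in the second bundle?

U(6, 28) = 131712.
Set U(x, 14) = 131712 and solve.
With y = 14: 14^3 = 2744, so x = 131712/2744 = 48.
Check: U(48, 14) = 131712.

x = 48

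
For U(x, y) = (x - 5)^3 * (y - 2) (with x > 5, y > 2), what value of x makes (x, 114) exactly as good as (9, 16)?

x = 7

U(9, 16) = 896.
Set U(x, 114) = 896 and solve.
With y = 114: (114 − 2) = 112, so (x − 5)^3 = 896/112 = 8.
Taking the cube root (with x > 5): x − 5 = 2, so x = 7.
Check: U(7, 114) = 896.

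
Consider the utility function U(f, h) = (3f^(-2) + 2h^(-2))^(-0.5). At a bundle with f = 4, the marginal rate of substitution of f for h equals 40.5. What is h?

h = 12

For CES with ρ = -2, MRS = (3/2)·(h/f)^3.
Setting (3/2)·(h/4)^3 = 40.5 gives (h/4)^3 = 27, so h/4 = 3 and h = 12.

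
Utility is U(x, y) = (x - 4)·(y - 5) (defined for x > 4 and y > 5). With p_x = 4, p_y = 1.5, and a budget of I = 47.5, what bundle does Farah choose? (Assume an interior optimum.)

MU_x = (y−5), MU_y = (x−4).
MRS = (y−5)/(x−4).
Tangency: set MRS = p_x/p_y = 4/1.5 = 8/3.
So (y − 5)/(x − 4) = 8/3, i.e. (y − 5) = (8/3)·(x − 4).
Rewrite the budget in excess-of-subsistence terms: 4·(x − 4) + 1.5·(y − 5) = 47.5 − 4·4 − 1.5·5 = 24.
Substituting, 8·(x − 4) = 24, so x − 4 = 3 and x* = 7.
Then y − 5 = (8/3)·3 = 8, so y* = 13.

x* = 7, y* = 13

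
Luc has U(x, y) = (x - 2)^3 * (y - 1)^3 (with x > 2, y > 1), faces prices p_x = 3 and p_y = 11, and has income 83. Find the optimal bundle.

x* = 13, y* = 4

MU_x = 3·(x−2)^2·(y−1)^3, MU_y = 3·(x−2)^3·(y−1)^2.
MRS = (y−1)/(x−2).
Tangency: set MRS = p_x/p_y = 3/11.
So (y − 1)/(x − 2) = 3/11, i.e. (y − 1) = (3/11)·(x − 2).
Rewrite the budget in excess-of-subsistence terms: 3·(x − 2) + 11·(y − 1) = 83 − 3·2 − 11·1 = 66.
Substituting, 6·(x − 2) = 66, so x − 2 = 11 and x* = 13.
Then y − 1 = (3/11)·11 = 3, so y* = 4.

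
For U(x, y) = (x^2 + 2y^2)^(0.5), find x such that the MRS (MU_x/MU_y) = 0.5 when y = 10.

x = 10

For CES with ρ = 2, MRS = (1/2)·(y/x)^(-1).
Setting (1/2)·(10/x)^(-1) = 0.5 gives (10/x)^(-1) = 1, so 10/x = 1 and x = 10.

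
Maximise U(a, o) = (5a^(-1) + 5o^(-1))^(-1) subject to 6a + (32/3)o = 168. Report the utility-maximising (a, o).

For CES with ρ = -1, MRS = (o/a)^2.
Tangency: set MRS = p_a/p_o = 6/(32/3) = 9/16.
So (o/a)^2 = 9/16; taking the square root, o/a = 0.75, i.e. o = 0.75·a.
Substitute into the budget 6·a + (32/3)·o = 168: 14·a = 168, so a* = 12 and o* = 0.75·12 = 9.

a* = 12, o* = 9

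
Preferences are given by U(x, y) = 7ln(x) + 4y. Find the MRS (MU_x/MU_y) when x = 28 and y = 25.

MRS = 1/16

MU_x = 7/x, MU_y = 4.
MRS = 7/x ÷ 4.
At (28, 25): MRS = 1/16.
That is, one extra unit of x is worth 1/16 units of y at the margin.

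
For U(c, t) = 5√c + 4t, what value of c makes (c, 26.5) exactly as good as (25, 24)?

U(25, 24) = 121.
Set U(c, 26.5) = 121 and solve.
With t = 26.5: 5√c = 121 − 4·26.5 = 15, so √c = 3 and c = 9.
Check: U(9, 26.5) = 121.

c = 9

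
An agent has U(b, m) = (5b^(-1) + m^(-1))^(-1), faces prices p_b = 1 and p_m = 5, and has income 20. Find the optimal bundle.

b* = 10, m* = 2

For CES with ρ = -1, MRS = (5/1)·(m/b)^2.
Tangency: set MRS = p_b/p_m = 1/5 = 0.2.
So (m/b)^2 = 1/25; taking the square root, m/b = 0.2, i.e. m = 0.2·b.
Substitute into the budget 1·b + 5·m = 20: 2·b = 20, so b* = 10 and m* = 0.2·10 = 2.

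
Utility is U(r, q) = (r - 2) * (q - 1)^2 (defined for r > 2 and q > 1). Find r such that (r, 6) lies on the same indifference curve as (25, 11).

U(25, 11) = 2300.
Set U(r, 6) = 2300 and solve.
With q = 6: (6 − 1)^2 = 25, so (r − 2) = 2300/25 = 92.
So r = 2 + 92 = 94.
Check: U(94, 6) = 2300.

r = 94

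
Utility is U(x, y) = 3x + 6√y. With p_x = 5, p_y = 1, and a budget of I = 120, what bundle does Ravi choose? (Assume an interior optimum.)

MU_x = 3, MU_y = 6/(2√y).
MRS = 3 ÷ (6/(2√y)).
Tangency: set MRS = p_x/p_y = 5/1 = 5.
MRS depends only on y: √y = 5 ⇒ √y = 5 ⇒ y* = 25.
From the budget, 5·x = 120 − 1·25 = 95, so x* = 19.

x* = 19, y* = 25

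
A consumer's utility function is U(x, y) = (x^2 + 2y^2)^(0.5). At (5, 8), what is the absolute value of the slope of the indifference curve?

MRS = 5/16

For CES with ρ = 2, MRS = (1/2)·(y/x)^(-1).
At (5, 8): MRS = 5/16.
So at (5, 8) the consumer would give up 5/16 units of y for one more unit of x.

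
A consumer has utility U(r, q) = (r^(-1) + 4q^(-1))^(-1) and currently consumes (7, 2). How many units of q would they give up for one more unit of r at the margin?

MRS = 1/49

For CES with ρ = -1, MRS = (1/4)·(q/r)^2.
At (7, 2): MRS = 1/49.
The indifference curve has slope −1/49 at this bundle.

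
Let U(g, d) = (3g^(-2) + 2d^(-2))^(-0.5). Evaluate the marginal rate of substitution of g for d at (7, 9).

For CES with ρ = -2, MRS = (3/2)·(d/g)^3.
At (7, 9): MRS = 2187/686.
That is, one extra unit of g is worth 2187/686 units of d at the margin.

MRS = 2187/686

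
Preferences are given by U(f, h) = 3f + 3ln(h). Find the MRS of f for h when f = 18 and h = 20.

MU_f = 3, MU_h = 3/h.
MRS = 3 ÷ (3/h).
At (18, 20): MRS = 20.
The indifference curve has slope −20 at this bundle.

MRS = 20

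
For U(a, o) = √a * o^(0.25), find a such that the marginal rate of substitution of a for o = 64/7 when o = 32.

MU_a = 0.5·a^(-0.5)·o^(0.25) and MU_o = 0.25·√a·o^(-0.75).
MRS = MU_a/MU_o = (2)·o/a.
Substitute o = 32: MRS = 64/a. Setting 64/a = 64/7 gives a = 64/(64/7) = 7.

a = 7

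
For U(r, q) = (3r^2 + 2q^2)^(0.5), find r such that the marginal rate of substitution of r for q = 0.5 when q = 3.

For CES with ρ = 2, MRS = (3/2)·(q/r)^(-1).
Setting (3/2)·(3/r)^(-1) = 0.5 gives (3/r)^(-1) = 1/3, so 3/r = 3 and r = 1.

r = 1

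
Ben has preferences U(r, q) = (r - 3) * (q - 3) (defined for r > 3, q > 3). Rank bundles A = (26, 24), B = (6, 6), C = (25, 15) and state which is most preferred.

Bundle A

Evaluate utility at each bundle:
U(A) = 483.
U(B) = 9.
U(C) = 264.
Highest utility is A, so A ≻ C ≻ B.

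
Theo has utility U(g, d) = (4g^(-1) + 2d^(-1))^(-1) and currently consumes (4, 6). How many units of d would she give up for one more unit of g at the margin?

For CES with ρ = -1, MRS = (4/2)·(d/g)^2.
At (4, 6): MRS = 4.5.
That is, one extra unit of g is worth 4.5 units of d at the margin.

MRS = 4.5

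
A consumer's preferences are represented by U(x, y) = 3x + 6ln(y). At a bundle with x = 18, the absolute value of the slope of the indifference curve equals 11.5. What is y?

MU_x = 3, MU_y = 6/y.
MRS = 3 ÷ (6/y).
MRS depends only on y: 0.5·y = 11.5 ⇒ y = 11.5/0.5 = 23.

y = 23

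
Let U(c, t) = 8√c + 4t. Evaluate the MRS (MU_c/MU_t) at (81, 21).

MRS = 1/9

MU_c = 8/(2√c), MU_t = 4.
MRS = 8/(2√c) ÷ 4.
At (81, 21): MRS = 1/9.
That is, one extra unit of c is worth 1/9 units of t at the margin.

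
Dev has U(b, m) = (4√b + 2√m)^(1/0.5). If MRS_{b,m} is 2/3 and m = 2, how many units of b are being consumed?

b = 18

For CES with ρ = 0.5, MRS = (4/2)·√(m/b).
Setting (4/2)·√(2/b) = 2/3 gives √(2/b) = 1/3, so 2/b = 1/9 and b = 18.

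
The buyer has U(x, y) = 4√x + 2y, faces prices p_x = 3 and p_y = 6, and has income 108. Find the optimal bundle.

MU_x = 4/(2√x), MU_y = 2.
MRS = 4/(2√x) ÷ 2.
Tangency: set MRS = p_x/p_y = 3/6 = 0.5.
MRS depends only on x: 1/√x = 0.5 ⇒ √x = 1/0.5 = 2 ⇒ x* = 4.
From the budget, 6·y = 108 − 3·4 = 96, so y* = 16.

x* = 4, y* = 16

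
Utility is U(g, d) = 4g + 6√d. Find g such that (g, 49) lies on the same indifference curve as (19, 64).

U(19, 64) = 124.
Set U(g, 49) = 124 and solve.
With d = 49: √49 = 7, so 4g = 124 − 6·7 = 82 and g = 20.5.
Check: U(20.5, 49) = 124.

g = 20.5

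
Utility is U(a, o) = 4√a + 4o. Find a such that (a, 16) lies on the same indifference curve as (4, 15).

a = 1

U(4, 15) = 68.
Set U(a, 16) = 68 and solve.
With o = 16: 4√a = 68 − 4·16 = 4, so √a = 1 and a = 1.
Check: U(1, 16) = 68.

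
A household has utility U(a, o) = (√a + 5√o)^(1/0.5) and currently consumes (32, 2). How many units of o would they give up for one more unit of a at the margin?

MRS = 0.05

For CES with ρ = 0.5, MRS = (1/5)·√(o/a).
At (32, 2): MRS = 0.05.
So at (32, 2) the consumer would give up 0.05 units of o for one more unit of a.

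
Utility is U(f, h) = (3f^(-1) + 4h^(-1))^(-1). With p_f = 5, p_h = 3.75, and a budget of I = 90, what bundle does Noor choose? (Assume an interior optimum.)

For CES with ρ = -1, MRS = (3/4)·(h/f)^2.
Tangency: set MRS = p_f/p_h = 5/3.75 = 4/3.
So (h/f)^2 = 16/9; taking the square root, h/f = 4/3, i.e. h = (4/3)·f.
Substitute into the budget 5·f + 3.75·h = 90: 10·f = 90, so f* = 9 and h* = (4/3)·9 = 12.

f* = 9, h* = 12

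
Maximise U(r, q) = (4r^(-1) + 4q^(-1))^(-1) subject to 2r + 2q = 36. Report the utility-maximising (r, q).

r* = 9, q* = 9

For CES with ρ = -1, MRS = (q/r)^2.
Tangency: set MRS = p_r/p_q = 2/2 = 1.
So (q/r)^2 = 1; taking the square root, q/r = 1, i.e. q = r.
Substitute into the budget 2·r + 2·q = 36: 4·r = 36, so r* = 9 and q* = 9.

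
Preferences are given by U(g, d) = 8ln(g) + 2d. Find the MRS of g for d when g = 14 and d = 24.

MU_g = 8/g, MU_d = 2.
MRS = 8/g ÷ 2.
At (14, 24): MRS = 2/7.
The indifference curve has slope −2/7 at this bundle.

MRS = 2/7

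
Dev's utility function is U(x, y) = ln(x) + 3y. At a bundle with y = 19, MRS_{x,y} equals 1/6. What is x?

x = 2

MU_x = 1/x, MU_y = 3.
MRS = 1/x ÷ 3.
MRS depends only on x: (1/3)/x = 1/6 ⇒ x = (1/3)/(1/6) = 2.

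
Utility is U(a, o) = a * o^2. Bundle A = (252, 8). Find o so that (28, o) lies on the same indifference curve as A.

o = 24

U(252, 8) = 16128.
Set U(28, o) = 16128 and solve.
With a = 28: o^2 = 16128/28 = 576; taking the square root, o = 24.
Check: U(28, 24) = 16128.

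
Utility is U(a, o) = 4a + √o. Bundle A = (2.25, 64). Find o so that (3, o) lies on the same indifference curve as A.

U(2.25, 64) = 17.
Set U(3, o) = 17 and solve.
With a = 3: √o = 17 − 4·3 = 5, so √o = 5 and o = 25.
Check: U(3, 25) = 17.

o = 25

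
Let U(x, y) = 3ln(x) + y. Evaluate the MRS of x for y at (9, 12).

MU_x = 3/x, MU_y = 1.
MRS = 3/x ÷ 1.
At (9, 12): MRS = 1/3.
The indifference curve has slope −1/3 at this bundle.

MRS = 1/3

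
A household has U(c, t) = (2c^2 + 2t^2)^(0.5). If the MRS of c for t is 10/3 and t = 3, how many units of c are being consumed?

c = 10

For CES with ρ = 2, MRS = (t/c)^(-1).
Setting (3/c)^(-1) = 10/3 gives 3/c = 0.3 and c = 10.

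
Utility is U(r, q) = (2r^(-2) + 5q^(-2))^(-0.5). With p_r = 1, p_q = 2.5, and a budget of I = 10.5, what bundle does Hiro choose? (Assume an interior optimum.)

For CES with ρ = -2, MRS = (2/5)·(q/r)^3.
Tangency: set MRS = p_r/p_q = 1/2.5 = 0.4.
So (q/r)^3 = 1; taking the cube root, q/r = 1, i.e. q = r.
Substitute into the budget 1·r + 2.5·q = 10.5: 3.5·r = 10.5, so r* = 3 and q* = 3.

r* = 3, q* = 3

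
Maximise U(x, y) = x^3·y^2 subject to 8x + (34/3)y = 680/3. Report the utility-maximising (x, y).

x* = 17, y* = 8

MU_x = 3·x^2·y^2 and MU_y = 2·x^3·y.
MRS = MU_x/MU_y = (3/2)·y/x.
Tangency: set MRS = p_x/p_y = 8/(34/3) = 12/17.
So (3/2)·y/x = 12/17, i.e. y = (8/17)·x.
Substitute into the budget 8·x + (34/3)·y = 680/3: (40/3)·x = 680/3, so x* = 17.
Then y* = (8/17)·17 = 8.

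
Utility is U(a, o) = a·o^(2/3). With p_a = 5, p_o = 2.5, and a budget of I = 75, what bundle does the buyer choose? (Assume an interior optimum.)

MU_a = o^(2/3) and MU_o = 2/3·a·o^(-1/3).
MRS = MU_a/MU_o = (1.5)·o/a.
Tangency: set MRS = p_a/p_o = 5/2.5 = 2.
So (1.5)·o/a = 2, i.e. o = (4/3)·a.
Substitute into the budget 5·a + 2.5·o = 75: (25/3)·a = 75, so a* = 9.
Then o* = (4/3)·9 = 12.

a* = 9, o* = 12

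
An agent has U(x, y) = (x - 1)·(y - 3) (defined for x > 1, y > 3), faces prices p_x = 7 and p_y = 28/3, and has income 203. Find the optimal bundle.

x* = 13, y* = 12

MU_x = (y−3), MU_y = (x−1).
MRS = (y−3)/(x−1).
Tangency: set MRS = p_x/p_y = 7/(28/3) = 0.75.
So (y − 3)/(x − 1) = 0.75, i.e. (y − 3) = 0.75·(x − 1).
Rewrite the budget in excess-of-subsistence terms: 7·(x − 1) + (28/3)·(y − 3) = 203 − 7·1 − (28/3)·3 = 168.
Substituting, 14·(x − 1) = 168, so x − 1 = 12 and x* = 13.
Then y − 3 = 0.75·12 = 9, so y* = 12.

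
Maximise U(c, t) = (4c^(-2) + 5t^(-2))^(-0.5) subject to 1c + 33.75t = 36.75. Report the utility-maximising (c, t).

c* = 3, t* = 1

For CES with ρ = -2, MRS = (4/5)·(t/c)^3.
Tangency: set MRS = p_c/p_t = 1/33.75 = 4/135.
So (t/c)^3 = 1/27; taking the cube root, t/c = 1/3, i.e. t = (1/3)·c.
Substitute into the budget 1·c + 33.75·t = 36.75: 12.25·c = 36.75, so c* = 3 and t* = (1/3)·3 = 1.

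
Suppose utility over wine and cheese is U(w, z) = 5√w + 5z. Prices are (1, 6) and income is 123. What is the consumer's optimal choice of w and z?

MU_w = 5/(2√w), MU_z = 5.
MRS = 5/(2√w) ÷ 5.
Tangency: set MRS = p_w/p_z = 1/6.
MRS depends only on w: 0.5/√w = 1/6 ⇒ √w = 0.5/(1/6) = 3 ⇒ w* = 9.
From the budget, 6·z = 123 − 1·9 = 114, so z* = 19.

w* = 9, z* = 19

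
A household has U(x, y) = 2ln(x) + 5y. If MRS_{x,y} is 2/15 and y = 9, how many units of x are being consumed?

MU_x = 2/x, MU_y = 5.
MRS = 2/x ÷ 5.
MRS depends only on x: 0.4/x = 2/15 ⇒ x = 0.4/(2/15) = 3.

x = 3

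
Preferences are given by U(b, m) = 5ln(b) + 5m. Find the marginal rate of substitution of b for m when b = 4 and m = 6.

MU_b = 5/b, MU_m = 5.
MRS = 5/b ÷ 5.
At (4, 6): MRS = 0.25.
That is, one extra unit of b is worth 0.25 units of m at the margin.

MRS = 0.25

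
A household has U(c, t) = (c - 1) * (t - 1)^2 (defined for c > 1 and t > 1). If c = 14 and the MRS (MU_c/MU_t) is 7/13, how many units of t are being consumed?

MU_c = (t−1)^2, MU_t = 2·(c−1)·(t−1).
MRS = (1/2)·(t−1)/(c−1).
Substitute c = 14: MRS = (t − 1)/26. Setting this equal to 7/13 gives t − 1 = (7/13)·26 = 14, so t = 15.

t = 15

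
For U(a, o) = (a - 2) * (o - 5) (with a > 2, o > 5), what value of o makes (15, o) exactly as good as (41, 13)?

U(41, 13) = 312.
Set U(15, o) = 312 and solve.
With a = 15: (15 − 2) = 13, so (o − 5) = 312/13 = 24.
So o = 5 + 24 = 29.
Check: U(15, 29) = 312.

o = 29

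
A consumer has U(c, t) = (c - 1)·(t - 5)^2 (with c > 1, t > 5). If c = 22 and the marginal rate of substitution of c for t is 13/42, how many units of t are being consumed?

t = 18

MU_c = (t−5)^2, MU_t = 2·(c−1)·(t−5).
MRS = (1/2)·(t−5)/(c−1).
Substitute c = 22: MRS = (t − 5)/42. Setting this equal to 13/42 gives t − 5 = (13/42)·42 = 13, so t = 18.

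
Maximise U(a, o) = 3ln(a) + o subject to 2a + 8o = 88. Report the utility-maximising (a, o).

MU_a = 3/a, MU_o = 1.
MRS = 3/a ÷ 1.
Tangency: set MRS = p_a/p_o = 2/8 = 0.25.
MRS depends only on a: 3/a = 0.25 ⇒ a* = 3/0.25 = 12.
From the budget, 8·o = 88 − 2·12 = 64, so o* = 8.

a* = 12, o* = 8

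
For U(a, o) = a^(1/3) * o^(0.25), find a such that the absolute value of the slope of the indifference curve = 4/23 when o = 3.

a = 23

MU_a = 1/3·a^(-2/3)·o^(0.25) and MU_o = 0.25·a^(1/3)·o^(-0.75).
MRS = MU_a/MU_o = (4/3)·o/a.
Substitute o = 3: MRS = 4/a. Setting 4/a = 4/23 gives a = 4/(4/23) = 23.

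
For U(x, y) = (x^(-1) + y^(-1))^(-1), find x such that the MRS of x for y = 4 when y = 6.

x = 3

For CES with ρ = -1, MRS = (y/x)^2.
Setting (6/x)^2 = 4 gives 6/x = 2 and x = 3.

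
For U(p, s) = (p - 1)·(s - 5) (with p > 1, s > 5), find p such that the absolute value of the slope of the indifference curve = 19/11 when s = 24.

MU_p = (s−5), MU_s = (p−1).
MRS = (s−5)/(p−1).
Substitute s = 24: MRS = 19/(p − 1). Setting this equal to 19/11 gives p − 1 = 19/(19/11) = 11, so p = 12.

p = 12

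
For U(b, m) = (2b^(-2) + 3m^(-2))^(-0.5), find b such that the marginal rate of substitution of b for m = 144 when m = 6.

b = 1

For CES with ρ = -2, MRS = (2/3)·(m/b)^3.
Setting (2/3)·(6/b)^3 = 144 gives (6/b)^3 = 216, so 6/b = 6 and b = 1.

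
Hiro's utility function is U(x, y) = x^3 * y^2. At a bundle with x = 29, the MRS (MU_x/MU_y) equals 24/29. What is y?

MU_x = 3·x^2·y^2 and MU_y = 2·x^3·y.
MRS = MU_x/MU_y = (3/2)·y/x.
Substitute x = 29: MRS = y/(58/3). Setting y/(58/3) = 24/29 gives y = (24/29)·(58/3) = 16.

y = 16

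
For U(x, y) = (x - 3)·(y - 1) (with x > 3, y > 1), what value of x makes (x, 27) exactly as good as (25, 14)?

x = 14

U(25, 14) = 286.
Set U(x, 27) = 286 and solve.
With y = 27: (27 − 1) = 26, so (x − 3) = 286/26 = 11.
So x = 3 + 11 = 14.
Check: U(14, 27) = 286.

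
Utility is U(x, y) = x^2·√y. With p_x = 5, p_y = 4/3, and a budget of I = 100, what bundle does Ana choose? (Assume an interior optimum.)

MU_x = 2·x·√y and MU_y = 0.5·x^2·y^(-0.5).
MRS = MU_x/MU_y = (4)·y/x.
Tangency: set MRS = p_x/p_y = 5/(4/3) = 3.75.
So (4)·y/x = 3.75, i.e. y = (15/16)·x.
Substitute into the budget 5·x + (4/3)·y = 100: 6.25·x = 100, so x* = 16.
Then y* = (15/16)·16 = 15.

x* = 16, y* = 15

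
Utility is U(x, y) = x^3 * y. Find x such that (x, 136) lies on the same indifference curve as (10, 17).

U(10, 17) = 17000.
Set U(x, 136) = 17000 and solve.
With y = 136: x^3 = 17000/136 = 125; taking the cube root, x = 5.
Check: U(5, 136) = 17000.

x = 5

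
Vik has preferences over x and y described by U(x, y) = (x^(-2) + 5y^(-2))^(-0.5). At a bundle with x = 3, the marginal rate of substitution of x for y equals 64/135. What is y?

y = 4

For CES with ρ = -2, MRS = (1/5)·(y/x)^3.
Setting (1/5)·(y/3)^3 = 64/135 gives (y/3)^3 = 64/27, so y/3 = 4/3 and y = 4.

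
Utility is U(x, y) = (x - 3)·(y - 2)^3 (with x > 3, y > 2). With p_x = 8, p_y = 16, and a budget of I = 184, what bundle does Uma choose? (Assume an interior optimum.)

MU_x = (y−2)^3, MU_y = 3·(x−3)·(y−2)^2.
MRS = (1/3)·(y−2)/(x−3).
Tangency: set MRS = p_x/p_y = 8/16 = 0.5.
So (1/3)·(y − 2)/(x − 3) = 0.5, i.e. (y − 2) = 1.5·(x − 3).
Rewrite the budget in excess-of-subsistence terms: 8·(x − 3) + 16·(y − 2) = 184 − 8·3 − 16·2 = 128.
Substituting, 32·(x − 3) = 128, so x − 3 = 4 and x* = 7.
Then y − 2 = 1.5·4 = 6, so y* = 8.

x* = 7, y* = 8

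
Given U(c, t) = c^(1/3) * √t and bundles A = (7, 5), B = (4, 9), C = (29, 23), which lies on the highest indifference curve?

Bundle C

Evaluate utility at each bundle:
U(A) = 4.277.
U(B) = 4.762.
U(C) = 14.734.
Highest utility is C, so C ≻ B ≻ A.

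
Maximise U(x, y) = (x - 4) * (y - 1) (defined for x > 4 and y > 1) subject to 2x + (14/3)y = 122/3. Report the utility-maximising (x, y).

MU_x = (y−1), MU_y = (x−4).
MRS = (y−1)/(x−4).
Tangency: set MRS = p_x/p_y = 2/(14/3) = 3/7.
So (y − 1)/(x − 4) = 3/7, i.e. (y − 1) = (3/7)·(x − 4).
Rewrite the budget in excess-of-subsistence terms: 2·(x − 4) + (14/3)·(y − 1) = 122/3 − 2·4 − (14/3)·1 = 28.
Substituting, 4·(x − 4) = 28, so x − 4 = 7 and x* = 11.
Then y − 1 = (3/7)·7 = 3, so y* = 4.

x* = 11, y* = 4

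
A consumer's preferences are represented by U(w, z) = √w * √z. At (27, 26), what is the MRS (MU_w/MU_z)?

MU_w = 0.5·w^(-0.5)·√z and MU_z = 0.5·√w·z^(-0.5).
MRS = MU_w/MU_z = z/w.
At (27, 26): MRS = 26/27.
The indifference curve has slope −26/27 at this bundle.

MRS = 26/27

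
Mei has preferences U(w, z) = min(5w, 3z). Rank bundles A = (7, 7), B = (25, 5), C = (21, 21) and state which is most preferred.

Bundle C

Evaluate utility at each bundle:
U(A) = 21.
U(B) = 15.
U(C) = 63.
Highest utility is C, so C ≻ A ≻ B.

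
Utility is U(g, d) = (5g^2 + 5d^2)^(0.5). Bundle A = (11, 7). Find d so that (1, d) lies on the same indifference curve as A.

U depends on (g, d) only through S = 5g^2 + 5d^2, so equal utility means equal S. At (11, 7): S = 850.
With g = 1: 5·1^2 = 5, so 5d^2 = 850 − 5 = 845, i.e. d^2 = 169.
Hence d = √169 = 13.
Check: U(1, 13) = 29.1548.

d = 13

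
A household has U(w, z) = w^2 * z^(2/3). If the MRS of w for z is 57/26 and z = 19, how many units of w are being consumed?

w = 26

MU_w = 2·w·z^(2/3) and MU_z = 2/3·w^2·z^(-1/3).
MRS = MU_w/MU_z = (3)·z/w.
Substitute z = 19: MRS = 57/w. Setting 57/w = 57/26 gives w = 57/(57/26) = 26.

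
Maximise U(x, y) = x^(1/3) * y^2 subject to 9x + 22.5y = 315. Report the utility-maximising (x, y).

MU_x = 1/3·x^(-2/3)·y^2 and MU_y = 2·x^(1/3)·y.
MRS = MU_x/MU_y = (1/6)·y/x.
Tangency: set MRS = p_x/p_y = 9/22.5 = 0.4.
So (1/6)·y/x = 0.4, i.e. y = 2.4·x.
Substitute into the budget 9·x + 22.5·y = 315: 63·x = 315, so x* = 5.
Then y* = 2.4·5 = 12.

x* = 5, y* = 12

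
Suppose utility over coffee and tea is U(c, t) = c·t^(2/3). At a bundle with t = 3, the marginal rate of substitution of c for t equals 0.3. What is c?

c = 15

MU_c = t^(2/3) and MU_t = 2/3·c·t^(-1/3).
MRS = MU_c/MU_t = (1.5)·t/c.
Substitute t = 3: MRS = 4.5/c. Setting 4.5/c = 0.3 gives c = 4.5/0.3 = 15.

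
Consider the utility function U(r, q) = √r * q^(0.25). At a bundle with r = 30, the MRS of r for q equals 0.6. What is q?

q = 9

MU_r = 0.5·r^(-0.5)·q^(0.25) and MU_q = 0.25·√r·q^(-0.75).
MRS = MU_r/MU_q = (2)·q/r.
Substitute r = 30: MRS = q/15. Setting q/15 = 0.6 gives q = 0.6·15 = 9.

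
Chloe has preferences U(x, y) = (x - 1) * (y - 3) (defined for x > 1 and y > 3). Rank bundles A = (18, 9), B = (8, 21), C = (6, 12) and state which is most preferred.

Evaluate utility at each bundle:
U(A) = 102.
U(B) = 126.
U(C) = 45.
Highest utility is B, so B ≻ A ≻ C.

Bundle B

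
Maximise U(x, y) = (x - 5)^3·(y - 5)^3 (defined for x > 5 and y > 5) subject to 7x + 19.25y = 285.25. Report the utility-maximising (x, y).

MU_x = 3·(x−5)^2·(y−5)^3, MU_y = 3·(x−5)^3·(y−5)^2.
MRS = (y−5)/(x−5).
Tangency: set MRS = p_x/p_y = 7/19.25 = 4/11.
So (y − 5)/(x − 5) = 4/11, i.e. (y − 5) = (4/11)·(x − 5).
Rewrite the budget in excess-of-subsistence terms: 7·(x − 5) + 19.25·(y − 5) = 285.25 − 7·5 − 19.25·5 = 154.
Substituting, 14·(x − 5) = 154, so x − 5 = 11 and x* = 16.
Then y − 5 = (4/11)·11 = 4, so y* = 9.

x* = 16, y* = 9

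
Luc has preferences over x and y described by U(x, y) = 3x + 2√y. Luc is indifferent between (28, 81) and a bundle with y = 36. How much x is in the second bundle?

x = 30

U(28, 81) = 102.
Set U(x, 36) = 102 and solve.
With y = 36: √36 = 6, so 3x = 102 − 2·6 = 90 and x = 30.
Check: U(30, 36) = 102.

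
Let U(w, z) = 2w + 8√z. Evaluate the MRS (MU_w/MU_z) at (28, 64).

MRS = 4

MU_w = 2, MU_z = 8/(2√z).
MRS = 2 ÷ (8/(2√z)).
At (28, 64): MRS = 4.
So at (28, 64) the consumer would give up 4 units of z for one more unit of w.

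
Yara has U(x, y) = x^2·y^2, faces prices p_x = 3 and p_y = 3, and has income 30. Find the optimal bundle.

x* = 5, y* = 5

MU_x = 2·x·y^2 and MU_y = 2·x^2·y.
MRS = MU_x/MU_y = y/x.
Tangency: set MRS = p_x/p_y = 3/3 = 1.
So y/x = 1, i.e. y = x.
Substitute into the budget 3·x + 3·y = 30: 6·x = 30, so x* = 5.
Then y* = 5.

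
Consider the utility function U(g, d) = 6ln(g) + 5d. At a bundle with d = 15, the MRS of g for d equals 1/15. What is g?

MU_g = 6/g, MU_d = 5.
MRS = 6/g ÷ 5.
MRS depends only on g: 1.2/g = 1/15 ⇒ g = 1.2/(1/15) = 18.

g = 18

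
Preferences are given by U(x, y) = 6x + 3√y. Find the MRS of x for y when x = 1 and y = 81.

MRS = 36

MU_x = 6, MU_y = 3/(2√y).
MRS = 6 ÷ (3/(2√y)).
At (1, 81): MRS = 36.
That is, one extra unit of x is worth 36 units of y at the margin.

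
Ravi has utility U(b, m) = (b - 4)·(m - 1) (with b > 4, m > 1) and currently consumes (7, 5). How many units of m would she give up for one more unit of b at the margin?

MU_b = (m−1), MU_m = (b−4).
MRS = (m−1)/(b−4).
At (7, 5): MRS = 4/3.
The indifference curve has slope −4/3 at this bundle.

MRS = 4/3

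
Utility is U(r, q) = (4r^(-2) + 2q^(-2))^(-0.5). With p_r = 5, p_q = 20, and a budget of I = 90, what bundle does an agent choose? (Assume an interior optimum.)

For CES with ρ = -2, MRS = (4/2)·(q/r)^3.
Tangency: set MRS = p_r/p_q = 5/20 = 0.25.
So (q/r)^3 = 0.125; taking the cube root, q/r = 0.5, i.e. q = 0.5·r.
Substitute into the budget 5·r + 20·q = 90: 15·r = 90, so r* = 6 and q* = 0.5·6 = 3.

r* = 6, q* = 3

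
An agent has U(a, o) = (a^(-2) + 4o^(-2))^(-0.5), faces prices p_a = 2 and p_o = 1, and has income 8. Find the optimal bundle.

a* = 2, o* = 4

For CES with ρ = -2, MRS = (1/4)·(o/a)^3.
Tangency: set MRS = p_a/p_o = 2/1 = 2.
So (o/a)^3 = 8; taking the cube root, o/a = 2, i.e. o = 2·a.
Substitute into the budget 2·a + 1·o = 8: 4·a = 8, so a* = 2 and o* = 2·2 = 4.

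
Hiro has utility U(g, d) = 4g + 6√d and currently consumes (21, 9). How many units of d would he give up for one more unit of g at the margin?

MRS = 4

MU_g = 4, MU_d = 6/(2√d).
MRS = 4 ÷ (6/(2√d)).
At (21, 9): MRS = 4.
That is, one extra unit of g is worth 4 units of d at the margin.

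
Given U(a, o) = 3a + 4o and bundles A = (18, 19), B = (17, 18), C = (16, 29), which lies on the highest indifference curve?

Bundle C

Evaluate utility at each bundle:
U(A) = 130.
U(B) = 123.
U(C) = 164.
Highest utility is C, so C ≻ A ≻ B.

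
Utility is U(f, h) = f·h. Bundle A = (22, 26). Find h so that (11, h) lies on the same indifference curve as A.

h = 52

U(22, 26) = 572.
Set U(11, h) = 572 and solve.
With f = 11: h = 572/11 = 52.
Check: U(11, 52) = 572.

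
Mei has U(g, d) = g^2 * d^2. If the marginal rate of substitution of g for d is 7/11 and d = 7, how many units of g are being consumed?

MU_g = 2·g·d^2 and MU_d = 2·g^2·d.
MRS = MU_g/MU_d = d/g.
Substitute d = 7: MRS = 7/g. Setting 7/g = 7/11 gives g = 7/(7/11) = 11.

g = 11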